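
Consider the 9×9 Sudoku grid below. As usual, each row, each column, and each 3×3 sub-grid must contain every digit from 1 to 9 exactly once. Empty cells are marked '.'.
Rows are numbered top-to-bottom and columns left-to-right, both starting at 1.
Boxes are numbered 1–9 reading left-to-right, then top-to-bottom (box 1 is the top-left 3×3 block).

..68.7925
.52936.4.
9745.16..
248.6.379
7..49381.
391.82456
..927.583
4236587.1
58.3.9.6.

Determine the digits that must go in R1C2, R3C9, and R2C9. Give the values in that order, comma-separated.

For R1C2:
  Consider where 3 can go in row 1.
  R1C1 is out (column 1 already has a 3).
  R1C5 is out (column 5 already has a 3).
  So the only cell in row 1 that can hold 3 is R1C2.
  So R1C2 = 3.
For R3C9:
  Row 3 already contains {1, 4, 5, 6, 7, 9}.
  Column 9 already contains {1, 3, 5, 6, 9}.
  Its 3×3 block (box 3) already contains {2, 4, 5, 6, 9}.
  The only value from 1–9 not eliminated is 8, so R3C9 = 8.
For R2C9:
  Consider where 7 can go in column 9.
  R3C9 is out (row 3 already has a 7).
  R5C9 is out (row 5 already has a 7).
  R9C9 is out (box 9 already has a 7).
  So the only cell in column 9 that can hold 7 is R2C9.
  So R2C9 = 7.

3,8,7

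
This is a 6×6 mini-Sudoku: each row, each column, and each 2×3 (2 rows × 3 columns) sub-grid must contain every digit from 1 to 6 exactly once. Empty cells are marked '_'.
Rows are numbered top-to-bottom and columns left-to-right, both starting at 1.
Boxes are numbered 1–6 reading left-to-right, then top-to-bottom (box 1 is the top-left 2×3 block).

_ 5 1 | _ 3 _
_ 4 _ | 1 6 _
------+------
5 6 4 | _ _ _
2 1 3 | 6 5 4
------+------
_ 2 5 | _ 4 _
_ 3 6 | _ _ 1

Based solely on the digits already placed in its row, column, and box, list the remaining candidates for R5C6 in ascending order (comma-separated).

Row 5 already contains {2, 4, 5}.
Column 6 already contains {1, 4}.
Its 2×3 block (box 6) already contains {1, 4}.
Removing those from 1–6 leaves {3, 6} as the candidates for R5C6.

3,6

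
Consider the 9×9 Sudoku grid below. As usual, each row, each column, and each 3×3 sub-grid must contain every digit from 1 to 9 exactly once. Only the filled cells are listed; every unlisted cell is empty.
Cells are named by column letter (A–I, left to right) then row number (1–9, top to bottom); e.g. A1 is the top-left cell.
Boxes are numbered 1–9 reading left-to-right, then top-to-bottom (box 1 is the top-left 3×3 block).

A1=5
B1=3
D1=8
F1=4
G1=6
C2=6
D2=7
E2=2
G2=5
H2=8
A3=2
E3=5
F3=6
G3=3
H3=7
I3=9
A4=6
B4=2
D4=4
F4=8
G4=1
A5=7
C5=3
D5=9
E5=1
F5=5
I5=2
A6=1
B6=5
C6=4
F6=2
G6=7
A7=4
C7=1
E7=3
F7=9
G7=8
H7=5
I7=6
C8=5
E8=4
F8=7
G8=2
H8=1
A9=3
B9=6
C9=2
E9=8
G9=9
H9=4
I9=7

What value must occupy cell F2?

Cell F2 itself could take any of {1, 3} by direct elimination.
Consider where 3 can go in box 2.
E1 is out (row 1 already has a 3).
D3 is out (row 3 already has a 3).
So the only cell in box 2 that can hold 3 is F2.
Therefore F2 = 3.

3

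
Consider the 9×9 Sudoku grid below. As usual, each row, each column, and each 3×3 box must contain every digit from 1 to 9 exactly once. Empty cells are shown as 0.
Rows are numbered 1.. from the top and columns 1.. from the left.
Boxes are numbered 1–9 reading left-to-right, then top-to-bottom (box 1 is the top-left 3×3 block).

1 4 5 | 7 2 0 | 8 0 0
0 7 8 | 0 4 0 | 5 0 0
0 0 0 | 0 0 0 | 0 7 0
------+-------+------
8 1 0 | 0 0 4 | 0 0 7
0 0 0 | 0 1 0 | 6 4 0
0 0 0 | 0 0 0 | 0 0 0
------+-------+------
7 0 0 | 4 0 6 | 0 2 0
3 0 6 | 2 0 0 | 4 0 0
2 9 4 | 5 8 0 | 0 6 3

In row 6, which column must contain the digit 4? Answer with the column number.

1

Consider where 4 can go in row 6.
row 6, column 2 is out (column 2 already has a 4). row 6, column 3 is out (column 3 already has a 4). row 6, column 4 is out (column 4 already has a 4). row 6, column 5 is out (column 5 already has a 4). The remaining empty cells in row 6 are similarly blocked.
So the only cell in row 6 that can hold 4 is row 6, column 1.
That is column 1.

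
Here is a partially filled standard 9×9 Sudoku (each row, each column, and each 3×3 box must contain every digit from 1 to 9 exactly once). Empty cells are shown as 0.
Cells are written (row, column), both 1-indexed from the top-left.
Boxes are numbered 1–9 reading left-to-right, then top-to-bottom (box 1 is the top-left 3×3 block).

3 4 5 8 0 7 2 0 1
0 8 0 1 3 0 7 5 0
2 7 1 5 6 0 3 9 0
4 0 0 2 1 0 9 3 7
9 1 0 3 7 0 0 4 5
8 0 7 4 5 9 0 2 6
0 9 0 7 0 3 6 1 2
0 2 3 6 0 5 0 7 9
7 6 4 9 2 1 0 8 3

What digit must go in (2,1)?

Row 2 already contains {1, 3, 5, 7, 8}.
Column 1 already contains {2, 3, 4, 7, 8, 9}.
Its 3×3 block (box 1) already contains {1, 2, 3, 4, 5, 7, 8}.
The only value from 1–9 not eliminated is 6, so (2,1) = 6.

6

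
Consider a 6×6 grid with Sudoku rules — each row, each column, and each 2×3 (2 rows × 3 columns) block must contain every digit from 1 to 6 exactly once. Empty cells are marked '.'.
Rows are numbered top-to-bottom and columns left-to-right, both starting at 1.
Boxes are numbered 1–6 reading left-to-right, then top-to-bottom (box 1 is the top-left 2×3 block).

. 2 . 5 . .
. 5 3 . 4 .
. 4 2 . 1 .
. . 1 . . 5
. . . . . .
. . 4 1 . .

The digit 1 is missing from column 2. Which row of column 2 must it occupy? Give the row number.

Consider where 1 can go in column 2.
r4c2 is out (row 4 already has a 1).
r6c2 is out (row 6 already has a 1).
So the only cell in column 2 that can hold 1 is r5c2.
That is row 5.

5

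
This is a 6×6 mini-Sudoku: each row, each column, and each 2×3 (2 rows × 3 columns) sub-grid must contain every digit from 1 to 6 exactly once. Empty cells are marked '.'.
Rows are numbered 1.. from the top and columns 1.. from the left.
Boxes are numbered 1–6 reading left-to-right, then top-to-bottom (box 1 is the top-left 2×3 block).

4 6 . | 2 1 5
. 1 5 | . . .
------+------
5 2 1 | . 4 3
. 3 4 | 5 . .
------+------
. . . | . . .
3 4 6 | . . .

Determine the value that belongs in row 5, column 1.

Cell row 5, column 1 itself could take any of {1, 2} by direct elimination.
Consider where 1 can go in column 1.
row 2, column 1 is out (row 2 already has a 1).
row 4, column 1 is out (box 3 already has a 1).
So the only cell in column 1 that can hold 1 is row 5, column 1.
Therefore row 5, column 1 = 1.

1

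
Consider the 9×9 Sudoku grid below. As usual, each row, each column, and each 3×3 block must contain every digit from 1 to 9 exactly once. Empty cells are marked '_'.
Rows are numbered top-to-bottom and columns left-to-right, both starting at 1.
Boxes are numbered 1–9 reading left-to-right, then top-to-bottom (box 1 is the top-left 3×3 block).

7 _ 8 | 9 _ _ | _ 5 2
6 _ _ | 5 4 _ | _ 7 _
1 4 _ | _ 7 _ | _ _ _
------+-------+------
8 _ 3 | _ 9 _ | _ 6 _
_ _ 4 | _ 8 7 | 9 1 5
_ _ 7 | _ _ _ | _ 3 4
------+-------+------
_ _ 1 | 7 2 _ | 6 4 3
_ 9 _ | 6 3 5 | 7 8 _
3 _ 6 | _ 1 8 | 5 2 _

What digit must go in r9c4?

4

Row 9 already contains {1, 2, 3, 5, 6, 8}.
Column 4 already contains {5, 6, 7, 9}.
Its 3×3 block (box 8) already contains {1, 2, 3, 5, 6, 7, 8}.
The only value from 1–9 not eliminated is 4, so r9c4 = 4.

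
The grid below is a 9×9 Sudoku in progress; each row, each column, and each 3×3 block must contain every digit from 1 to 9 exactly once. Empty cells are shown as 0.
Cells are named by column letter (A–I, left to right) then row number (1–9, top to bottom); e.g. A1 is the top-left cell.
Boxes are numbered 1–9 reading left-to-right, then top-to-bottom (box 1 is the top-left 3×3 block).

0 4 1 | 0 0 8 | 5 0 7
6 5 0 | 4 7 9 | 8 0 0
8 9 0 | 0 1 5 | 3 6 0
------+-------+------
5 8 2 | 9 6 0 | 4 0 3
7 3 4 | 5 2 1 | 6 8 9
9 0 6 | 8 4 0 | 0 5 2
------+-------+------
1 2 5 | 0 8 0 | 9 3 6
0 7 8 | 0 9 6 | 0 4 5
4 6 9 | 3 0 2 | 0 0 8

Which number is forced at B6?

1

Row 6 already contains {2, 4, 5, 6, 8, 9}.
Column B already contains {2, 3, 4, 5, 6, 7, 8, 9}.
Its 3×3 block (box 4) already contains {2, 3, 4, 5, 6, 7, 8, 9}.
The only value from 1–9 not eliminated is 1, so B6 = 1.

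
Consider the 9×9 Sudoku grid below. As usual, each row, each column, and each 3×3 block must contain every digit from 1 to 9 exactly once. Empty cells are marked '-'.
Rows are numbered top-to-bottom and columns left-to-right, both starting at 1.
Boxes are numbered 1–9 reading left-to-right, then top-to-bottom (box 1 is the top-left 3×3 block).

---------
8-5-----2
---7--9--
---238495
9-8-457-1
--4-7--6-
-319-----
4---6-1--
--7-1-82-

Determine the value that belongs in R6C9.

Cell R6C9 itself could take any of {3, 8} by direct elimination.
Consider where 8 can go in row 6.
R6C1 is out (column 1 already has a 8).
R6C2 is out (box 4 already has a 8).
R6C4 is out (box 5 already has a 8).
R6C6 is out (column 6 already has a 8).
R6C7 is out (column 7 already has a 8).
So the only cell in row 6 that can hold 8 is R6C9.
Therefore R6C9 = 8.

8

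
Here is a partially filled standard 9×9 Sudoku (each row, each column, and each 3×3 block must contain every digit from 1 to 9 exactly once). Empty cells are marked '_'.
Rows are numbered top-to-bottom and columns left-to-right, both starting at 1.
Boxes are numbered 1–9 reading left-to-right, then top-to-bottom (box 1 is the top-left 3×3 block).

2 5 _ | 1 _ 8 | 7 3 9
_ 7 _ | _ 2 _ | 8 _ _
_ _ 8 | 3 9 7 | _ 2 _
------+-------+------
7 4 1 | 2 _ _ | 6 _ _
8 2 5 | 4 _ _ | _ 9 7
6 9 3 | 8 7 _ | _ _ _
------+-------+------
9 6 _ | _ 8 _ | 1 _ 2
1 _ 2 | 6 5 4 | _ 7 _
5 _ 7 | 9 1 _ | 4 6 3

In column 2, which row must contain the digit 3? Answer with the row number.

8

Consider where 3 can go in column 2.
r3c2 is out (row 3 already has a 3).
r9c2 is out (row 9 already has a 3).
So the only cell in column 2 that can hold 3 is r8c2.
That is row 8.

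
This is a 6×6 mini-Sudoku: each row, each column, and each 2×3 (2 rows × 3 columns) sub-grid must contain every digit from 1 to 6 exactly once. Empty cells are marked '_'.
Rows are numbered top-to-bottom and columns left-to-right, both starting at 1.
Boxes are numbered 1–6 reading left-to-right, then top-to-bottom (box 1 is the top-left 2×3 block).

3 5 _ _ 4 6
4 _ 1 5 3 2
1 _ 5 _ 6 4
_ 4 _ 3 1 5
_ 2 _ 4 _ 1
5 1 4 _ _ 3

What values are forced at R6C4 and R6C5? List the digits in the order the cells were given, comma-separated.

For R6C4:
  Consider where 6 can go in box 6.
  R5C5 is out (column 5 already has a 6).
  R6C5 is out (column 5 already has a 6).
  So the only cell in box 6 that can hold 6 is R6C4.
  So R6C4 = 6.
For R6C5:
  Row 6 already contains {1, 3, 4, 5}.
  Column 5 already contains {1, 3, 4, 6}.
  Its 2×3 block (box 6) already contains {1, 3, 4}.
  The only value from 1–6 not eliminated is 2, so R6C5 = 2.

6,2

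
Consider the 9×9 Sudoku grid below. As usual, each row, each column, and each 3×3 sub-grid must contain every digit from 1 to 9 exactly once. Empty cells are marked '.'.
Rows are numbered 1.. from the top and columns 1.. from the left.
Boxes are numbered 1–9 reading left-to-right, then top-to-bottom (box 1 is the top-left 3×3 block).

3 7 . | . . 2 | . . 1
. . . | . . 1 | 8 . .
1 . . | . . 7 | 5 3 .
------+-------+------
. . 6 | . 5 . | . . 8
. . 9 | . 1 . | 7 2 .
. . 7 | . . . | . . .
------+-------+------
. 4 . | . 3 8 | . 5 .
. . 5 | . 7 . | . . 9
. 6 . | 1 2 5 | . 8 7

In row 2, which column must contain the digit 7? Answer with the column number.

Consider where 7 can go in row 2.
row 2, column 1 is out (box 1 already has a 7). row 2, column 2 is out (column 2 already has a 7). row 2, column 3 is out (column 3 already has a 7). row 2, column 4 is out (box 2 already has a 7). The remaining empty cells in row 2 are similarly blocked.
So the only cell in row 2 that can hold 7 is row 2, column 8.
That is column 8.

8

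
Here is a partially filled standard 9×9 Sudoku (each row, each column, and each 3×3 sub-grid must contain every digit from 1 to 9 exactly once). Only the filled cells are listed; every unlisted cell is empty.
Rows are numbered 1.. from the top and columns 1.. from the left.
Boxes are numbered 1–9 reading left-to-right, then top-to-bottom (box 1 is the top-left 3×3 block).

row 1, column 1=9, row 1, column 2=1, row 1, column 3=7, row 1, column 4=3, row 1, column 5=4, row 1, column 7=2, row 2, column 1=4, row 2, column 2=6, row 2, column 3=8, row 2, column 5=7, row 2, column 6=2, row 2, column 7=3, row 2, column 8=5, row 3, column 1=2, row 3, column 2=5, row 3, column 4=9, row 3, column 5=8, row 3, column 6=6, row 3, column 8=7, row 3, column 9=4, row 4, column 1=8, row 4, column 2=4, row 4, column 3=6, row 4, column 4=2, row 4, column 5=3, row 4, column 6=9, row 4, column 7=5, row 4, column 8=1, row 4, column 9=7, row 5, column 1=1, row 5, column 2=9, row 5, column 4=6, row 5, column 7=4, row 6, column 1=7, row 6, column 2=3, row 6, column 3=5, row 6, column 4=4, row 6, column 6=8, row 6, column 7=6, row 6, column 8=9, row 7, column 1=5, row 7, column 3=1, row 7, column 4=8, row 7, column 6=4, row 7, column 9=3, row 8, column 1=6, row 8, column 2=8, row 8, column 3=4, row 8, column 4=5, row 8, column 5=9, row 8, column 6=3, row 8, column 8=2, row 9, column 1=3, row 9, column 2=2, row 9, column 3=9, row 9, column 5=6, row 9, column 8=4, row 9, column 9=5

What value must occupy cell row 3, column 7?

1

Row 3 already contains {2, 4, 5, 6, 7, 8, 9}.
Column 7 already contains {2, 3, 4, 5, 6}.
Its 3×3 block (box 3) already contains {2, 3, 4, 5, 7}.
The only value from 1–9 not eliminated is 1, so row 3, column 7 = 1.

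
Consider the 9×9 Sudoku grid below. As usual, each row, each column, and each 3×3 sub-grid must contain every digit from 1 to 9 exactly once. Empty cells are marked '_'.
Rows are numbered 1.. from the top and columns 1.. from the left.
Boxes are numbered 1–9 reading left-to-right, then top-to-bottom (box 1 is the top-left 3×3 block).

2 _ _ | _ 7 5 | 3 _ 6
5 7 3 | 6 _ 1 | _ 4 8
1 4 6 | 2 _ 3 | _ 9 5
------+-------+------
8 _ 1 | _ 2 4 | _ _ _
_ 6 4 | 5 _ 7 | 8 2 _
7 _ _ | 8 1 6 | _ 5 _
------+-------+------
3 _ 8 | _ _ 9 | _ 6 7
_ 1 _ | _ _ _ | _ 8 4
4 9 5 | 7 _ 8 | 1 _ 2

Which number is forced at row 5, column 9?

1

Cell row 5, column 9 itself could take any of {1, 3, 9} by direct elimination.
Consider where 1 can go in box 6.
row 4, column 7 is out (row 4 already has a 1).
row 4, column 8 is out (row 4 already has a 1).
row 4, column 9 is out (row 4 already has a 1).
row 6, column 7 is out (row 6 already has a 1).
row 6, column 9 is out (row 6 already has a 1).
So the only cell in box 6 that can hold 1 is row 5, column 9.
Therefore row 5, column 9 = 1.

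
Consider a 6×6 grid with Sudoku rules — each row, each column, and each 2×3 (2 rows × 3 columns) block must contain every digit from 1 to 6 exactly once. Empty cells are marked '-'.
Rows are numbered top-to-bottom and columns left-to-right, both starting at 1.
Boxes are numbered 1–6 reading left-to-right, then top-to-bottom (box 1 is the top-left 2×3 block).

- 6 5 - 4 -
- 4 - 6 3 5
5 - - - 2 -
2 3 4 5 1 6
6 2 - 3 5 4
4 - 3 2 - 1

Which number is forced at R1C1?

3

Cell R1C1 itself could take any of {1, 3} by direct elimination.
Consider where 3 can go in box 1.
R2C1 is out (row 2 already has a 3).
R2C3 is out (row 2 already has a 3).
So the only cell in box 1 that can hold 3 is R1C1.
Therefore R1C1 = 3.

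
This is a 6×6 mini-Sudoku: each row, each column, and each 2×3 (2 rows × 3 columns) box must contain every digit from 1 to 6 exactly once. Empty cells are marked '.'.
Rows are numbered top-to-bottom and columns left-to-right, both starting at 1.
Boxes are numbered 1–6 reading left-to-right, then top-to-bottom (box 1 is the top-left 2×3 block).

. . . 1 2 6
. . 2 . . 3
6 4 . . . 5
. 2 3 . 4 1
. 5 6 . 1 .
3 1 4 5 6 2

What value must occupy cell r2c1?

Cell r2c1 itself could take any of {1, 4, 5} by direct elimination.
Consider where 1 can go in row 2.
r2c2 is out (column 2 already has a 1).
r2c4 is out (column 4 already has a 1).
r2c5 is out (column 5 already has a 1).
So the only cell in row 2 that can hold 1 is r2c1.
Therefore r2c1 = 1.

1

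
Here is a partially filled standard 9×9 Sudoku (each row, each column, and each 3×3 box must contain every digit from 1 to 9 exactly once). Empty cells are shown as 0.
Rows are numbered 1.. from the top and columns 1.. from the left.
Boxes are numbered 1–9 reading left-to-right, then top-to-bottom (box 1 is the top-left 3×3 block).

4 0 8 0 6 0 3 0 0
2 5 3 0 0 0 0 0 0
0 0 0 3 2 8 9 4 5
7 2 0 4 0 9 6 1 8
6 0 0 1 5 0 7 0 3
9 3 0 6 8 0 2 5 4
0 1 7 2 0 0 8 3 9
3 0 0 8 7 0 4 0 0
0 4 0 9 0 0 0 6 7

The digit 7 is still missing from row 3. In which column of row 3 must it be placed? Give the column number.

Consider where 7 can go in row 3.
row 3, column 1 is out (column 1 already has a 7).
row 3, column 3 is out (column 3 already has a 7).
So the only cell in row 3 that can hold 7 is row 3, column 2.
That is column 2.

2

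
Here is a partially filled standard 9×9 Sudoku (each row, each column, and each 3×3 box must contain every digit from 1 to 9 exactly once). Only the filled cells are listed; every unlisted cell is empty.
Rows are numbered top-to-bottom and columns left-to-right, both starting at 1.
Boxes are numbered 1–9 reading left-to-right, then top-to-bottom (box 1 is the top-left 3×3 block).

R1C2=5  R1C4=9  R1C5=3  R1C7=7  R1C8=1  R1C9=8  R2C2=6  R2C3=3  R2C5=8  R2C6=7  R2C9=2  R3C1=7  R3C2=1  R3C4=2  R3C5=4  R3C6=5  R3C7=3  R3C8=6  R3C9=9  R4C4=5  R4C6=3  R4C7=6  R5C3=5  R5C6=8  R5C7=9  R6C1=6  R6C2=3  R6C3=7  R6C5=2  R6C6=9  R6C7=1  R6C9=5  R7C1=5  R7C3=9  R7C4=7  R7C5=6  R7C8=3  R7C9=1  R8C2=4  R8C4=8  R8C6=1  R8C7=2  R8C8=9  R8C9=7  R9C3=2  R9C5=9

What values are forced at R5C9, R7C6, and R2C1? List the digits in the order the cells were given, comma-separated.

For R5C9:
  Consider where 3 can go in box 6.
  R4C8 is out (row 4 already has a 3).
  R4C9 is out (row 4 already has a 3).
  R5C8 is out (column 8 already has a 3).
  R6C8 is out (row 6 already has a 3).
  So the only cell in box 6 that can hold 3 is R5C9.
  So R5C9 = 3.
For R7C6:
  Consider where 2 can go in column 6.
  R1C6 is out (box 2 already has a 2).
  R9C6 is out (row 9 already has a 2).
  So the only cell in column 6 that can hold 2 is R7C6.
  So R7C6 = 2.
For R2C1:
  Consider where 9 can go in box 1.
  R1C1 is out (row 1 already has a 9).
  R1C3 is out (row 1 already has a 9).
  R3C3 is out (row 3 already has a 9).
  So the only cell in box 1 that can hold 9 is R2C1.
  So R2C1 = 9.

3,2,9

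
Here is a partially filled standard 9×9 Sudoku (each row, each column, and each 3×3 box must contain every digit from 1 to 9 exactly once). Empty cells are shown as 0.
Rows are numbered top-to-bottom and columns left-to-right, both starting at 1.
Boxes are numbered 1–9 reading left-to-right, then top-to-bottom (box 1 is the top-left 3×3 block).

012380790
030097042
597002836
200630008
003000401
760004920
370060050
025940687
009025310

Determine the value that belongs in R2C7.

Cell R2C7 itself could take any of {1, 5} by direct elimination.
Consider where 1 can go in column 7.
R4C7 is out (box 6 already has a 1).
R7C7 is out (box 9 already has a 1).
So the only cell in column 7 that can hold 1 is R2C7.
Therefore R2C7 = 1.

1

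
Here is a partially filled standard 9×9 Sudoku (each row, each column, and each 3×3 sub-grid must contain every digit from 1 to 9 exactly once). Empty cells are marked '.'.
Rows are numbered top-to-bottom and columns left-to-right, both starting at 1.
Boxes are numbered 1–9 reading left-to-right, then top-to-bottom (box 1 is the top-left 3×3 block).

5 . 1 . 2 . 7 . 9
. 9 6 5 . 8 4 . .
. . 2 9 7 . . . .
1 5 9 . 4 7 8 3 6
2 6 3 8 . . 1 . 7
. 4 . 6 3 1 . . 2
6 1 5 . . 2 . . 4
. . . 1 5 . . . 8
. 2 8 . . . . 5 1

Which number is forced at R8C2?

Cell R8C2 itself could take any of {3, 7} by direct elimination.
Consider where 7 can go in column 2.
R1C2 is out (row 1 already has a 7).
R3C2 is out (row 3 already has a 7).
So the only cell in column 2 that can hold 7 is R8C2.
Therefore R8C2 = 7.

7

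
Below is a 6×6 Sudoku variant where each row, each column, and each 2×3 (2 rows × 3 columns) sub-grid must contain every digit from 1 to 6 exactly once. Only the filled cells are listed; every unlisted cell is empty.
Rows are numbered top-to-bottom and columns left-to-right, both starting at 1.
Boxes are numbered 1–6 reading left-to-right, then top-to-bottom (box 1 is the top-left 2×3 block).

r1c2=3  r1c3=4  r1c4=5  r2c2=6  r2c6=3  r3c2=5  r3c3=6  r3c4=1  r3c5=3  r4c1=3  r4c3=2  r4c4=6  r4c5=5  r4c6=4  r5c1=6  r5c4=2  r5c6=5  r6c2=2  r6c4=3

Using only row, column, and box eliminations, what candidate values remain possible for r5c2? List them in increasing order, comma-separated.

Row 5 already contains {2, 5, 6}.
Column 2 already contains {2, 3, 5, 6}.
Its 2×3 block (box 5) already contains {2, 6}.
Removing those from 1–6 leaves {1, 4} as the candidates for r5c2.

1,4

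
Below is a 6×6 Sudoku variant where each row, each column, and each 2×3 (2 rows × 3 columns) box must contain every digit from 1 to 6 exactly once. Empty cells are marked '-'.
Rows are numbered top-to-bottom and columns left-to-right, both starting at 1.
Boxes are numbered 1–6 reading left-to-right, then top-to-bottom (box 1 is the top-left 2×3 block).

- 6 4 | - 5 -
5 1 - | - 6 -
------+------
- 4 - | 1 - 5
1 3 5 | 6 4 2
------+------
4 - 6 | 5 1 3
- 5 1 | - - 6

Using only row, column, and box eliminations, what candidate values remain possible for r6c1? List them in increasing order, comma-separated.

Row 6 already contains {1, 5, 6}.
Column 1 already contains {1, 4, 5}.
Its 2×3 block (box 5) already contains {1, 4, 5, 6}.
Removing those from 1–6 leaves {2, 3} as the candidates for r6c1.

2,3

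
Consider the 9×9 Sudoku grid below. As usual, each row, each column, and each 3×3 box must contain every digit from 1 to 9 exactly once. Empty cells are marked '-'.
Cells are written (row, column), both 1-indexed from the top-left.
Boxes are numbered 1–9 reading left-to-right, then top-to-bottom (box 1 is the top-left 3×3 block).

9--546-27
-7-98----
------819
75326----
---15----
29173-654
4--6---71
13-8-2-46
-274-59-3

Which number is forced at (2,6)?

Cell (2,6) itself could take any of {1, 3} by direct elimination.
Consider where 1 can go in box 2.
(3,4) is out (row 3 already has a 1).
(3,5) is out (row 3 already has a 1).
(3,6) is out (row 3 already has a 1).
So the only cell in box 2 that can hold 1 is (2,6).
Therefore (2,6) = 1.

1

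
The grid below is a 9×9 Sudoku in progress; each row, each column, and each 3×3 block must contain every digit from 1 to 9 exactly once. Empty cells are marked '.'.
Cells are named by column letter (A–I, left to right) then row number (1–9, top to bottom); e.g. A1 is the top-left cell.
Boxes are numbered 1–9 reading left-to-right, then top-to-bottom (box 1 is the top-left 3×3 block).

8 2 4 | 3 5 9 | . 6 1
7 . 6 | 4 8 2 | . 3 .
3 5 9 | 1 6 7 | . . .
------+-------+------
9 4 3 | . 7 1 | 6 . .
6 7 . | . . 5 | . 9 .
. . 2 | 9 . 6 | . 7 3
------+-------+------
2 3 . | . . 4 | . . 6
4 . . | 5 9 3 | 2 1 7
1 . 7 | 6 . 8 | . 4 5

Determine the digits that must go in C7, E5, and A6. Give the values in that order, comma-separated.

5,3,5

For C7:
  Consider where 5 can go in column C.
  C5 is out (row 5 already has a 5).
  C8 is out (row 8 already has a 5).
  So the only cell in column C that can hold 5 is C7.
  So C7 = 5.
For E5:
  Consider where 3 can go in row 5.
  C5 is out (column C already has a 3).
  D5 is out (column D already has a 3).
  G5 is out (box 6 already has a 3).
  I5 is out (column I already has a 3).
  So the only cell in row 5 that can hold 3 is E5.
  So E5 = 3.
For A6:
  Row 6 already contains {2, 3, 6, 7, 9}.
  Column A already contains {1, 2, 3, 4, 6, 7, 8, 9}.
  Its 3×3 block (box 4) already contains {2, 3, 4, 6, 7, 9}.
  The only value from 1–9 not eliminated is 5, so A6 = 5.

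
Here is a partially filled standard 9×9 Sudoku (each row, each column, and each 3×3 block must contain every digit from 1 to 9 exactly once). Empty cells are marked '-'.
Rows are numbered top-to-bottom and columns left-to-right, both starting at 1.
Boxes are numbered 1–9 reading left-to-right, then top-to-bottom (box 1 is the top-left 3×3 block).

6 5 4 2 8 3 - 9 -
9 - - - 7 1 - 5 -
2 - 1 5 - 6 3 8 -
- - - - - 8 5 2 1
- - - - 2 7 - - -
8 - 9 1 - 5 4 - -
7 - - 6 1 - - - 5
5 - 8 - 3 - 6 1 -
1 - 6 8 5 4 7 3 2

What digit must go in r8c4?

7

Cell r8c4 itself could take any of {7, 9} by direct elimination.
Consider where 7 can go in column 4.
r2c4 is out (row 2 already has a 7).
r4c4 is out (box 5 already has a 7).
r5c4 is out (row 5 already has a 7).
So the only cell in column 4 that can hold 7 is r8c4.
Therefore r8c4 = 7.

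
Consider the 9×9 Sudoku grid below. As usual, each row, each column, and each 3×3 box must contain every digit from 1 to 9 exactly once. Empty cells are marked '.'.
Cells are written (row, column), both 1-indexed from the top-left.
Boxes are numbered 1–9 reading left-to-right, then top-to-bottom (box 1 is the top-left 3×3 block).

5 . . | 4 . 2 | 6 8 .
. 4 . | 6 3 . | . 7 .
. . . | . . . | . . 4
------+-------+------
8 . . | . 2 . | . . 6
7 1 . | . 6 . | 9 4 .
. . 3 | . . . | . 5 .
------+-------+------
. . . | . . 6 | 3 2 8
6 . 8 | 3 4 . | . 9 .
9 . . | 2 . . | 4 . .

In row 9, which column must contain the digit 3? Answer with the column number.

2

Consider where 3 can go in row 9.
(9,3) is out (column 3 already has a 3).
(9,5) is out (column 5 already has a 3).
(9,6) is out (box 8 already has a 3).
(9,8) is out (box 9 already has a 3).
(9,9) is out (box 9 already has a 3).
So the only cell in row 9 that can hold 3 is (9,2).
That is column 2.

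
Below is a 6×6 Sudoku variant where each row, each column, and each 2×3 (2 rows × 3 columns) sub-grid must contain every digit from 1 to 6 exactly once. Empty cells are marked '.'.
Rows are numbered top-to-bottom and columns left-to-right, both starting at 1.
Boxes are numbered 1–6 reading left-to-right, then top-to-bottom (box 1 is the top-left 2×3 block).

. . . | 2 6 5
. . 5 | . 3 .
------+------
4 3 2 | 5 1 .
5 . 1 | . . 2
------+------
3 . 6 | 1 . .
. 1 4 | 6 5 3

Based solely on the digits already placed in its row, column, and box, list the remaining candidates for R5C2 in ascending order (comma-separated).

2,5

Row 5 already contains {1, 3, 6}.
Column 2 already contains {1, 3}.
Its 2×3 block (box 5) already contains {1, 3, 4, 6}.
Removing those from 1–6 leaves {2, 5} as the candidates for R5C2.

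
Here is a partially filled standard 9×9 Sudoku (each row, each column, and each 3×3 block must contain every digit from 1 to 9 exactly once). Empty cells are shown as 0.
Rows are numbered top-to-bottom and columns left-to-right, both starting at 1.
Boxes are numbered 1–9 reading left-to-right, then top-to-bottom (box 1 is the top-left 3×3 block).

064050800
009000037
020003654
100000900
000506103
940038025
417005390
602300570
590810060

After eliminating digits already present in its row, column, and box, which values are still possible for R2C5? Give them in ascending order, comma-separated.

2,4,6,8

Row 2 already contains {3, 7, 9}.
Column 5 already contains {1, 3, 5}.
Its 3×3 block (box 2) already contains {3, 5}.
Removing those from 1–9 leaves {2, 4, 6, 8} as the candidates for R2C5.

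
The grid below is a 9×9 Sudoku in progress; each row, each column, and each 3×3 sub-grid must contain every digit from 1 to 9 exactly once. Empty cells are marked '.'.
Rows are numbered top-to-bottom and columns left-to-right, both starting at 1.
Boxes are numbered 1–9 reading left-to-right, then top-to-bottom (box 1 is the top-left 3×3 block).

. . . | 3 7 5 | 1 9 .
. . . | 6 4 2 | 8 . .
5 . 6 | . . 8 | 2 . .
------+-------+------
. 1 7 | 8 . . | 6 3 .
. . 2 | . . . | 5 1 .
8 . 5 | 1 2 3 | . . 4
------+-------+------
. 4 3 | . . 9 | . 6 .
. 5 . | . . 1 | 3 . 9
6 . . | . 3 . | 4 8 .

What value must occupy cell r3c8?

Cell r3c8 itself could take any of {4, 7} by direct elimination.
Consider where 4 can go in box 3.
r1c9 is out (column 9 already has a 4).
r2c8 is out (row 2 already has a 4).
r2c9 is out (row 2 already has a 4).
r3c9 is out (column 9 already has a 4).
So the only cell in box 3 that can hold 4 is r3c8.
Therefore r3c8 = 4.

4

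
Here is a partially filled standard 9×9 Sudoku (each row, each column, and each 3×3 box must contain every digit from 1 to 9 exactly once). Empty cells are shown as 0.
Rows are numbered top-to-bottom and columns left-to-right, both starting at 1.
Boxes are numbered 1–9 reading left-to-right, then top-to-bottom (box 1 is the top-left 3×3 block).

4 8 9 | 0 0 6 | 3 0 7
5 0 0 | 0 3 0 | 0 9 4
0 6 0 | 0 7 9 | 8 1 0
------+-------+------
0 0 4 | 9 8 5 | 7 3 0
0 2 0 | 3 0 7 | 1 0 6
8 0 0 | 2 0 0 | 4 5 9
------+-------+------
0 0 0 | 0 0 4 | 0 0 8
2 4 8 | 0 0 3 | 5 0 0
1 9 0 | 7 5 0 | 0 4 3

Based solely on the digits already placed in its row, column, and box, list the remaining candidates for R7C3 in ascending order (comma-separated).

Row 7 already contains {4, 8}.
Column 3 already contains {4, 8, 9}.
Its 3×3 block (box 7) already contains {1, 2, 4, 8, 9}.
Removing those from 1–9 leaves {3, 5, 6, 7} as the candidates for R7C3.

3,5,6,7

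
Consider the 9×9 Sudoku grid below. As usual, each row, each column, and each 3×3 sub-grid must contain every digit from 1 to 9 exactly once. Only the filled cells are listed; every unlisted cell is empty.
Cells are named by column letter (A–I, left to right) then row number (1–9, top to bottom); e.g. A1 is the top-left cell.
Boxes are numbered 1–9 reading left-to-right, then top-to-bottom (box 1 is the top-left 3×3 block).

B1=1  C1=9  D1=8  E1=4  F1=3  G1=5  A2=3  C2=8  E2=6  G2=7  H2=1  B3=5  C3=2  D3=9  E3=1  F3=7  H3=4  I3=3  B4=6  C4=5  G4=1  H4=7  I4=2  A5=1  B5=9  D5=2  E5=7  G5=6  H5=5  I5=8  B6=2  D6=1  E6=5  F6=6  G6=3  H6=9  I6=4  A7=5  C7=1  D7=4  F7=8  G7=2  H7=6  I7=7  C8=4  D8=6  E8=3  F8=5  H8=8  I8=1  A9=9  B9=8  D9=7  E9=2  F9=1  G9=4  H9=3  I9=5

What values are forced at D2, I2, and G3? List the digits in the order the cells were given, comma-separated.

For D2:
  Row 2 already contains {1, 3, 6, 7, 8}.
  Column D already contains {1, 2, 4, 6, 7, 8, 9}.
  Its 3×3 block (box 2) already contains {1, 3, 4, 6, 7, 8, 9}.
  The only value from 1–9 not eliminated is 5, so D2 = 5.
For I2:
  Row 2 already contains {1, 3, 6, 7, 8}.
  Column I already contains {1, 2, 3, 4, 5, 7, 8}.
  Its 3×3 block (box 3) already contains {1, 3, 4, 5, 7}.
  The only value from 1–9 not eliminated is 9, so I2 = 9.
For G3:
  Row 3 already contains {1, 2, 3, 4, 5, 7, 9}.
  Column G already contains {1, 2, 3, 4, 5, 6, 7}.
  Its 3×3 block (box 3) already contains {1, 3, 4, 5, 7}.
  The only value from 1–9 not eliminated is 8, so G3 = 8.

5,9,8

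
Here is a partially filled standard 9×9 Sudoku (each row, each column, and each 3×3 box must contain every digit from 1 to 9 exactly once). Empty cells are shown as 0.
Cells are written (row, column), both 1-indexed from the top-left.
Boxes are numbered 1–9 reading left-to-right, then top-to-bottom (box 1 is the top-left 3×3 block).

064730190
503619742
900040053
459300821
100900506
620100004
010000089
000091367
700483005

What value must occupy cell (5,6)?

Cell (5,6) itself could take any of {2, 4, 7, 8} by direct elimination.
Consider where 4 can go in box 5.
(4,5) is out (row 4 already has a 4).
(4,6) is out (row 4 already has a 4).
(5,5) is out (column 5 already has a 4).
(6,5) is out (row 6 already has a 4).
(6,6) is out (row 6 already has a 4).
So the only cell in box 5 that can hold 4 is (5,6).
Therefore (5,6) = 4.

4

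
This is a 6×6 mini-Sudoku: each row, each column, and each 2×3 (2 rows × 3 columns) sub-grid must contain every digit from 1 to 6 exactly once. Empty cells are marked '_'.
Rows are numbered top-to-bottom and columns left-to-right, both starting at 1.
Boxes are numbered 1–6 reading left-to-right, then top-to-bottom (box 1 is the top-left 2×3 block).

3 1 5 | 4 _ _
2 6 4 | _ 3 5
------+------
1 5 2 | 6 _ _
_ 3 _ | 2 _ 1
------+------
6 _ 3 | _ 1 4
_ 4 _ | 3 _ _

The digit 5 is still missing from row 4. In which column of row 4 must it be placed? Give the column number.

Consider where 5 can go in row 4.
r4c1 is out (box 3 already has a 5).
r4c3 is out (column 3 already has a 5).
So the only cell in row 4 that can hold 5 is r4c5.
That is column 5.

5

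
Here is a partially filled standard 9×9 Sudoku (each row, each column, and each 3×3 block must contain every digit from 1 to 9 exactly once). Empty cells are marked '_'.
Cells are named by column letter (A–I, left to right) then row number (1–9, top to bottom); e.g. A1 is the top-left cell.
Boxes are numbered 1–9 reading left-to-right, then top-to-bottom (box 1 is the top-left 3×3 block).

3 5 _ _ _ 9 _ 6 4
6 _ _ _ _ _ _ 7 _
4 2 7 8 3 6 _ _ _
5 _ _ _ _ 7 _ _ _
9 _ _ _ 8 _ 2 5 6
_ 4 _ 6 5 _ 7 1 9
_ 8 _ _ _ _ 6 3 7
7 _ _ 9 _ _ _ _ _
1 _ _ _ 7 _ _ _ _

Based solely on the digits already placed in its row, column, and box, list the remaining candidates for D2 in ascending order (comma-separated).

1,2,4,5

Row 2 already contains {6, 7}.
Column D already contains {6, 8, 9}.
Its 3×3 block (box 2) already contains {3, 6, 8, 9}.
Removing those from 1–9 leaves {1, 2, 4, 5} as the candidates for D2.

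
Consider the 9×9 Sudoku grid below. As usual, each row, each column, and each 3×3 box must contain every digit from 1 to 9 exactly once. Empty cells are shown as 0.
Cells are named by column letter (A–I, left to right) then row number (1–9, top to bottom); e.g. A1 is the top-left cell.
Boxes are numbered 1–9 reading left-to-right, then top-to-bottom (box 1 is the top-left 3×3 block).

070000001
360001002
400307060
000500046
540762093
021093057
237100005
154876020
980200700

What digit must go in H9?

1

Cell H9 itself could take any of {1, 3} by direct elimination.
Consider where 1 can go in box 9.
G7 is out (row 7 already has a 1).
H7 is out (row 7 already has a 1).
G8 is out (row 8 already has a 1).
I8 is out (row 8 already has a 1).
I9 is out (column I already has a 1).
So the only cell in box 9 that can hold 1 is H9.
Therefore H9 = 1.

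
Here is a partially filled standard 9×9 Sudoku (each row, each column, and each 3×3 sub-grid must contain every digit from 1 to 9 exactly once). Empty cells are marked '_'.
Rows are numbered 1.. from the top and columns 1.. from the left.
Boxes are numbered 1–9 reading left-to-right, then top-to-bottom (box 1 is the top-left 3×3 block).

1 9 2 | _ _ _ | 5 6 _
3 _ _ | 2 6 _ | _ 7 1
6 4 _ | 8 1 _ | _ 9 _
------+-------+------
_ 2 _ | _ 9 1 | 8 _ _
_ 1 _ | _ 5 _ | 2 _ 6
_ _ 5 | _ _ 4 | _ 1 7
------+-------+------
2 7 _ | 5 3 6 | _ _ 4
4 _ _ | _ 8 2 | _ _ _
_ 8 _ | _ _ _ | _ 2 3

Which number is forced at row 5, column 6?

8

Cell row 5, column 6 itself could take any of {3, 7, 8} by direct elimination.
Consider where 8 can go in column 6.
row 1, column 6 is out (box 2 already has a 8).
row 2, column 6 is out (box 2 already has a 8).
row 3, column 6 is out (row 3 already has a 8).
row 9, column 6 is out (row 9 already has a 8).
So the only cell in column 6 that can hold 8 is row 5, column 6.
Therefore row 5, column 6 = 8.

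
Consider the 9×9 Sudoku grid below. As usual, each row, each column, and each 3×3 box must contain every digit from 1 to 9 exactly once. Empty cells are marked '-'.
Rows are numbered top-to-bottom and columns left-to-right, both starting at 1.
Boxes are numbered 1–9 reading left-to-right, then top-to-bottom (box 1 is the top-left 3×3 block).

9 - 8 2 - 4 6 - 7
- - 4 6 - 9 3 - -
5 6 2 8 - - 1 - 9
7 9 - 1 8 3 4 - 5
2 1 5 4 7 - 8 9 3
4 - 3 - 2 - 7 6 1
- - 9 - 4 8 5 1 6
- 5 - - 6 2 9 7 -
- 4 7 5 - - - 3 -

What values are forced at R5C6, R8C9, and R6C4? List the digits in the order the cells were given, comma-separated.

6,4,9

For R5C6:
  Row 5 already contains {1, 2, 3, 4, 5, 7, 8, 9}.
  Column 6 already contains {2, 3, 4, 8, 9}.
  Its 3×3 block (box 5) already contains {1, 2, 3, 4, 7, 8}.
  The only value from 1–9 not eliminated is 6, so R5C6 = 6.
For R8C9:
  Consider where 4 can go in box 9.
  R9C7 is out (row 9 already has a 4).
  R9C9 is out (row 9 already has a 4).
  So the only cell in box 9 that can hold 4 is R8C9.
  So R8C9 = 4.
For R6C4:
  Row 6 already contains {1, 2, 3, 4, 6, 7}.
  Column 4 already contains {1, 2, 4, 5, 6, 8}.
  Its 3×3 block (box 5) already contains {1, 2, 3, 4, 7, 8}.
  The only value from 1–9 not eliminated is 9, so R6C4 = 9.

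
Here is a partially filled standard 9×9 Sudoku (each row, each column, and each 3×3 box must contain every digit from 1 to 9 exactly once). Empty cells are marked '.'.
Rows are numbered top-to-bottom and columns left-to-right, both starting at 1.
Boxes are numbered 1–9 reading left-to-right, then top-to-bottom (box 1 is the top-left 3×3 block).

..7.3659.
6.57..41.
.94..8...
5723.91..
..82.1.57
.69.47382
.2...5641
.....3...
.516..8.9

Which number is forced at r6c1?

Row 6 already contains {2, 3, 4, 6, 7, 8, 9}.
Column 1 already contains {5, 6}.
Its 3×3 block (box 4) already contains {2, 5, 6, 7, 8, 9}.
The only value from 1–9 not eliminated is 1, so r6c1 = 1.

1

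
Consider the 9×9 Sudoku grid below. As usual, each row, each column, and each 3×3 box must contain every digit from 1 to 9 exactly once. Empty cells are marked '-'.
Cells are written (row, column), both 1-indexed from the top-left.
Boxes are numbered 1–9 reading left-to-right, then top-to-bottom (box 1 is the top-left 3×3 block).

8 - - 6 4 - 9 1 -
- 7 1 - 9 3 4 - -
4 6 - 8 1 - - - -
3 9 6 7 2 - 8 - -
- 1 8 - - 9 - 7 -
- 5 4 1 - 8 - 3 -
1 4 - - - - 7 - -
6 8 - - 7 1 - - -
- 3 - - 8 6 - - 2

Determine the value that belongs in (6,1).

Cell (6,1) itself could take any of {2, 7} by direct elimination.
Consider where 7 can go in row 6.
(6,5) is out (column 5 already has a 7).
(6,7) is out (column 7 already has a 7).
(6,9) is out (box 6 already has a 7).
So the only cell in row 6 that can hold 7 is (6,1).
Therefore (6,1) = 7.

7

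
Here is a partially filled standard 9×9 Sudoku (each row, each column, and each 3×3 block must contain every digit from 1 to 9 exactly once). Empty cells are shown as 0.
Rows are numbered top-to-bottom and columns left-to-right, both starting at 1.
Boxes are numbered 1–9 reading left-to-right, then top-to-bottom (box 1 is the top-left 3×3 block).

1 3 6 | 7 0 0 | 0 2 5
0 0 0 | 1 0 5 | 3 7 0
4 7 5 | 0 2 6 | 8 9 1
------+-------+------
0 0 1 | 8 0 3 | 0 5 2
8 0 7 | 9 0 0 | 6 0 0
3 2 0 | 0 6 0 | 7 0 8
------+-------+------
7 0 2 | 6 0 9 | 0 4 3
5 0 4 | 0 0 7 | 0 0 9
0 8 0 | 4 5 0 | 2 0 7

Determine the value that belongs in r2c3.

8

Cell r2c3 itself could take any of {8, 9} by direct elimination.
Consider where 8 can go in box 1.
r2c1 is out (column 1 already has a 8).
r2c2 is out (column 2 already has a 8).
So the only cell in box 1 that can hold 8 is r2c3.
Therefore r2c3 = 8.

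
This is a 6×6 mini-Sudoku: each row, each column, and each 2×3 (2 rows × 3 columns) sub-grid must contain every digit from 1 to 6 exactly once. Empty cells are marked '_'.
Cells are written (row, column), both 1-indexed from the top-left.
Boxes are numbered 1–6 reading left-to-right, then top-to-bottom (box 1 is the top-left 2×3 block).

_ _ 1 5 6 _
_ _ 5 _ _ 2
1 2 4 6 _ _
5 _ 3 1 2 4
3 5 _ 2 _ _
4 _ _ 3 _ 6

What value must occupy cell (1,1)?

2

Row 1 already contains {1, 5, 6}.
Column 1 already contains {1, 3, 4, 5}.
Its 2×3 block (box 1) already contains {1, 5}.
The only value from 1–6 not eliminated is 2, so (1,1) = 2.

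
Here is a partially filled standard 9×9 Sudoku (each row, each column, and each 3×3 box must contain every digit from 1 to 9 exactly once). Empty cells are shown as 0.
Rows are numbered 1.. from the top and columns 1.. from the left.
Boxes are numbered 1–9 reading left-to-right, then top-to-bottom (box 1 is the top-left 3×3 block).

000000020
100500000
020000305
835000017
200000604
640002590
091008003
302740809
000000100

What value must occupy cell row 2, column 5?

2

Cell row 2, column 5 itself could take any of {2, 3, 6, 7, 8, 9} by direct elimination.
Consider where 2 can go in row 2.
row 2, column 2 is out (column 2 already has a 2). row 2, column 3 is out (column 3 already has a 2). row 2, column 6 is out (column 6 already has a 2). row 2, column 7 is out (box 3 already has a 2). The remaining empty cells in row 2 are similarly blocked.
So the only cell in row 2 that can hold 2 is row 2, column 5.
Therefore row 2, column 5 = 2.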